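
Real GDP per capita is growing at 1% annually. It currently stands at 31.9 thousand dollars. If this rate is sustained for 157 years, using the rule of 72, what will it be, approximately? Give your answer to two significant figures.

roughly 140 thousand dollars

It doubles every 72/1 ≈ 72.00 years, so 157 years is 2.18 doublings.
2^2.18 ≈ 4.53; 31.9 × 4.53 ≈ 140 thousand dollars.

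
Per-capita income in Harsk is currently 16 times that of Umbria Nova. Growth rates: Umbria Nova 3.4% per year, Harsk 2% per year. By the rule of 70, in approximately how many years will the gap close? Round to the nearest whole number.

approximately 200 years

Umbria Nova gains on Harsk at 3.4% − 2% = 1.4 points a year.
At that relative rate the gap halves every 70/1.4 ≈ 50.00 years.
A 16 times gap closes after 4 halvings: 4 × 50.00 ≈ 200 years.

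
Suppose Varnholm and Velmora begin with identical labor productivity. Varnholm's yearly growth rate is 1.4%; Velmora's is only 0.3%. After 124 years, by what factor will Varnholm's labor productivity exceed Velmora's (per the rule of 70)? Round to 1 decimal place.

Only the 1.1-point difference matters.
70/1.1 ≈ 63.64 years per doubling of the ratio; 124 years gives 1.95 doublings, so ≈ 3.9×.

≈ 3.9 times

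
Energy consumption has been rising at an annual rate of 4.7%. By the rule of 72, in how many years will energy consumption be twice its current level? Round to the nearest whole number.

Doubling time ≈ 72 / 4.7 = 15.32 years.

≈ 15 years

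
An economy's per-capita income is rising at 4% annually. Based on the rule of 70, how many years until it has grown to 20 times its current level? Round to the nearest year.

At 4% it doubles every 70/4 ≈ 17.50 years.
Reaching 20× takes log₂(20) ≈ 4.32 doublings.
4.32 × 17.50 ≈ 76 years.

around 76 years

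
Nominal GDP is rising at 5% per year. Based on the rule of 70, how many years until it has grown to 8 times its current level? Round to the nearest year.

42 years

Doubling time ≈ 70/5 = 14.00 years.
8× is 3 doublings, so 3 × 14.00 ≈ 42 years.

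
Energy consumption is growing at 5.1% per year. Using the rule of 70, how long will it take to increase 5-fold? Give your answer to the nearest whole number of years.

One doubling takes 70/5.1 = 13.73 years.
Reaching 5× takes log₂(5) ≈ 2.32 doublings.
2.32 × 13.73 ≈ 32 years.

about 32 years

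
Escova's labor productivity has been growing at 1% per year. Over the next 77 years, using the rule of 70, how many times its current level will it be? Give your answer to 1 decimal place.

Doubling time ≈ 70/1 = 70.00 years.
77 years / 70.00 ≈ 1.10 doublings → factor 2^1.10 ≈ 2.1.

approximately 2.1 times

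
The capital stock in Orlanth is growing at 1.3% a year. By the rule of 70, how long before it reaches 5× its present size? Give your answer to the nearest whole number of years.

One doubling takes 70/1.3 = 53.85 years.
Reaching 5× takes log₂(5) ≈ 2.32 doublings.
2.32 × 53.85 ≈ 125 years.

125 years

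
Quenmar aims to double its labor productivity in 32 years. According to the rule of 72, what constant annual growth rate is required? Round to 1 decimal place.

around 2.3%

72 / 32 ≈ 2.25, so about 2.3% annually.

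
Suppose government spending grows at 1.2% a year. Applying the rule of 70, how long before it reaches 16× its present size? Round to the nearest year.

At 1.2% it doubles every 70/1.2 ≈ 58.33 years.
16× is 4 doublings, so 4 × 58.33 ≈ 233 years.

around 233 years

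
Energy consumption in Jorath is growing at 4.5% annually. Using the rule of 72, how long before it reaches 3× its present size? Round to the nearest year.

At 4.5% it doubles every 72/4.5 ≈ 16.00 years.
3× is log₂ 3 ≈ 1.58 doublings, so ≈ 1.58 × 16.00 = 25 years.

25 years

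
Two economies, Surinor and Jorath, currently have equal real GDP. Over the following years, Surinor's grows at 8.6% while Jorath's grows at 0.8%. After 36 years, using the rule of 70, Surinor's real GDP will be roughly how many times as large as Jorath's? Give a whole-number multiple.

around 16 times

Only the 7.8-point difference matters.
70/7.8 ≈ 8.97 years per doubling of the ratio; 36 years gives 4.01 doublings, so ≈ 16×.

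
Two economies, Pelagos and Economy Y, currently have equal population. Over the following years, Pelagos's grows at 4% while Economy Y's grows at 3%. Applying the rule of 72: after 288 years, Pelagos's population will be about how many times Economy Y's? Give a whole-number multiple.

≈ 16 times

Pelagos pulls ahead at 1 pp per year, so the ratio doubles every 72/1 ≈ 72.00 years.
In 288 years that's 4.00 doublings: 2^4.00 ≈ 16.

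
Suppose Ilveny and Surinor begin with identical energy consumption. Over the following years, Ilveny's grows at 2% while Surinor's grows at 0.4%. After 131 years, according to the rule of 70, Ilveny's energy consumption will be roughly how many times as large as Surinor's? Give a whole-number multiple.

Rate gap = 2% − 0.4% = 1.6 points.
The ratio doubles every 70/1.6 ≈ 43.75 years.
131/43.75 ≈ 2.99 doublings → ratio ≈ 2^2.99 ≈ 8.

approximately 8 times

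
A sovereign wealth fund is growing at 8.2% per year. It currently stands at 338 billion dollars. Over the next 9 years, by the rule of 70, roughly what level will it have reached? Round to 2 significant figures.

Doubling time ≈ 70/8.2 = 8.54 years.
9 years is 9/8.54 ≈ 1.05 doublings, a factor of 2^1.05 ≈ 2.07.
338 × 2.07 ≈ 700 billion dollars.

about 700 billion dollars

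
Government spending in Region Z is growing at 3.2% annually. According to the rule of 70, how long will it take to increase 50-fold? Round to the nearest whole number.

Doubling time ≈ 70/3.2 = 21.88 years.
Reaching 50× takes log₂(50) ≈ 5.64 doublings.
5.64 × 21.88 ≈ 123 years.

roughly 123 years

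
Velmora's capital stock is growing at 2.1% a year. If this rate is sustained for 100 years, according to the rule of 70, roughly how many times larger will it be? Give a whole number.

approximately 8 times

Doubling time ≈ 70/2.1 = 33.33 years.
100/33.33 ≈ 3 doublings, so about 2^3 = 8×.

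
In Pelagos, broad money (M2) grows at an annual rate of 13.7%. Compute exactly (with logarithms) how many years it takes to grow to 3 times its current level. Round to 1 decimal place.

t = ln(3) / ln(1 + 0.137) = 1.0986 / 0.128393 ≈ 8.56.

8.6 years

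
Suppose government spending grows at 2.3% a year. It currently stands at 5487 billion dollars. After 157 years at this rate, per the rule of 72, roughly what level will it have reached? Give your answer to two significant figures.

about 180000 billion dollars

Doubling time ≈ 72/2.3 = 31.30 years.
157 years is 157/31.30 ≈ 5.02 doublings, a factor of 2^5.02 ≈ 32.45.
5487 × 32.45 ≈ 180000 billion dollars.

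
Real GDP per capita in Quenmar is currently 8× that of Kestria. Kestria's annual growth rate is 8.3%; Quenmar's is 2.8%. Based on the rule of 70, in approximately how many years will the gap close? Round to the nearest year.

What matters is the difference: 5.5 pp.
Rule of 70 on the gap: the ratio halves every 70/5.5 ≈ 12.73 years.
An 8× gap closes after 3 halvings: 3 × 12.73 ≈ 38 years.

38 years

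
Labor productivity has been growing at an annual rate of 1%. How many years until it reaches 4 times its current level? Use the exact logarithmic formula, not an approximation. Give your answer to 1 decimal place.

t = ln(4) / ln(1 + 0.01) = 1.3863 / 0.009950 ≈ 139.33.

139.3 years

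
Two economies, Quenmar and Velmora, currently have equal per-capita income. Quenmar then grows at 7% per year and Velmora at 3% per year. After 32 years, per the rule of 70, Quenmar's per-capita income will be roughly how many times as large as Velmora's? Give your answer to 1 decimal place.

roughly 3.6 times

Only the 4-point difference matters.
70/4 ≈ 17.50 years per doubling of the ratio; 32 years gives 1.83 doublings, so ≈ 3.6×.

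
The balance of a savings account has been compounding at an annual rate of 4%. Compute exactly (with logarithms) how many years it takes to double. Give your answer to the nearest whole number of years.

18 years

t = ln(2) / ln(1 + 0.04) = 0.6931 / 0.039221 ≈ 17.67.
≈ 18 years.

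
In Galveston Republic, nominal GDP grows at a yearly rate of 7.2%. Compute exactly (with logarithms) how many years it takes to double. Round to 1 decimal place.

10.0 years

t = ln(2) / ln(1 + 0.072) = 0.6931 / 0.069526 ≈ 9.97.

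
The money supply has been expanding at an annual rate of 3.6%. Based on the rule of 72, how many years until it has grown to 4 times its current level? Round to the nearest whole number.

One doubling takes 72/3.6 = 20.00 years.
4 = 2^2, so 2 doublings → 40 years.

roughly 40 years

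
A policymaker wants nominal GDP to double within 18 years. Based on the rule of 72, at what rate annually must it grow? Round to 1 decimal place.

72 / 18 ≈ 4.00, so about 4.0% annually.

≈ 4.0% annually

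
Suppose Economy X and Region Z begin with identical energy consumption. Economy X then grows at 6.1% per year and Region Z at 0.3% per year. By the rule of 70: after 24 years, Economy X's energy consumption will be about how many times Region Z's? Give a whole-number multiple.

Only the 5.8-point difference matters.
70/5.8 ≈ 12.07 years per doubling of the ratio; 24 years gives 1.99 doublings, so ≈ 4×.

4 times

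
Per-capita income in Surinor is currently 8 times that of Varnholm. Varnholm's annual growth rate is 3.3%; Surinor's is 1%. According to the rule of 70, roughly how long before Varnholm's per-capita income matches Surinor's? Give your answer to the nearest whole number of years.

Varnholm gains on Surinor at 3.3% − 1% = 2.3 points a year.
At that relative rate the gap halves every 70/2.3 ≈ 30.43 years.
An 8 times gap closes after 3 halvings: 3 × 30.43 ≈ 91 years.

91 years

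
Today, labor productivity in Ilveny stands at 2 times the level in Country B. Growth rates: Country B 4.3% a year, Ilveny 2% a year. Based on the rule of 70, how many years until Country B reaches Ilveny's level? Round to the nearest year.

30 years

Country B gains on Ilveny at 4.3% − 2% = 2.3 points a year.
At that relative rate the gap halves every 70/2.3 ≈ 30.43 years.
A 2 times gap closes after 1 halving: 1 × 30.43 ≈ 30 years.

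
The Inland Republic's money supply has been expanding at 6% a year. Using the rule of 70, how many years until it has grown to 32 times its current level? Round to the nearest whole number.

around 58 years

One doubling takes 70/6 = 11.67 years.
32 = 2^5, so 5 doublings → 58 years.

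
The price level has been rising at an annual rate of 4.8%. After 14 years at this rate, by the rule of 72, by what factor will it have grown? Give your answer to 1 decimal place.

approximately 1.9 times

Doubling time ≈ 72/4.8 = 15.00 years.
14 years / 15.00 ≈ 0.93 doublings → factor 2^0.93 ≈ 1.9.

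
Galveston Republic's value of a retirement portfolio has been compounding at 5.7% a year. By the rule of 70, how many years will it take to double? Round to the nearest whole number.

Doubling time ≈ 70 / 5.7 = 12.28 years.

about 12 years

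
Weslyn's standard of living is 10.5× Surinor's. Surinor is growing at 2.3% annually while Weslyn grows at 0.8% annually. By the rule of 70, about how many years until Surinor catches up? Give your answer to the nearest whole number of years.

around 158 years

What matters is the difference: 1.5 pp.
Rule of 70 on the gap: the ratio halves every 70/1.5 ≈ 46.67 years.
A 10.5× gap takes log₂(10.5) ≈ 3.39 halvings to close: 3.39 × 46.67 ≈ 158 years.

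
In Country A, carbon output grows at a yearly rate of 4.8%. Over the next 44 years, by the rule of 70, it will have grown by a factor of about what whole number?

At 4.8% one doubling takes ≈ 14.58 years; 44 years is 3 of them, so ×8.

about 8 times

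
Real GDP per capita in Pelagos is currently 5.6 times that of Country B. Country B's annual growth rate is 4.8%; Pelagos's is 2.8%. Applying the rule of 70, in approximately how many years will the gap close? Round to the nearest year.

The growth-rate gap is 4.8% − 2.8% = 2 percentage points.
So the ratio between them halves every 70/2 ≈ 35.00 years.
A 5.6 times gap takes log₂(5.6) ≈ 2.49 halvings to close: 2.49 × 35.00 ≈ 87 years.

approximately 87 years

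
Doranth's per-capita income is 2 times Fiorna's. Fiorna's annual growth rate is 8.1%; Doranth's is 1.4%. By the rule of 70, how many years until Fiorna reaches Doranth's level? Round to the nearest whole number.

Fiorna gains on Doranth at 8.1% − 1.4% = 6.7 points a year.
At that relative rate the gap halves every 70/6.7 ≈ 10.45 years.
A 2 times gap closes after 1 halving: 1 × 10.45 ≈ 10 years.

10 years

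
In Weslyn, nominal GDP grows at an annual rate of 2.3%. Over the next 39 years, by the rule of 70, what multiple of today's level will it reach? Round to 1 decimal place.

≈ 2.4 times

Doubling time ≈ 70/2.3 = 30.43 years.
39 years / 30.43 ≈ 1.28 doublings → factor 2^1.28 ≈ 2.4.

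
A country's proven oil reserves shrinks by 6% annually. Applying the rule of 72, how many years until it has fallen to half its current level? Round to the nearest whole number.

roughly 12 years

Halving time ≈ 72 / 6 = 12.00 → 12 years.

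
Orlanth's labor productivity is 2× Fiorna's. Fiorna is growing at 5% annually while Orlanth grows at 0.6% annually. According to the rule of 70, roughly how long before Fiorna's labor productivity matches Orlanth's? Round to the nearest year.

The growth-rate gap is 5% − 0.6% = 4.4 percentage points.
So the ratio between them halves every 70/4.4 ≈ 15.91 years.
A 2× gap closes after 1 halving: 1 × 15.91 ≈ 16 years.

about 16 years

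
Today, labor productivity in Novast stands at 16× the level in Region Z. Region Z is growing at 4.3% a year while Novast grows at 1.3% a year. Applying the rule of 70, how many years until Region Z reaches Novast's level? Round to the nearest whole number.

What matters is the difference: 3 pp.
Rule of 70 on the gap: the ratio halves every 70/3 ≈ 23.33 years.
A 16× gap closes after 4 halvings: 4 × 23.33 ≈ 93 years.

≈ 93 years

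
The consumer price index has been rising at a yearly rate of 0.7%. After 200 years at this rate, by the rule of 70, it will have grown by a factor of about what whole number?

≈ 4 times

70/0.7 ≈ 100.00 years per doubling.
200 years fits 2 doublings: 2^2 = 4.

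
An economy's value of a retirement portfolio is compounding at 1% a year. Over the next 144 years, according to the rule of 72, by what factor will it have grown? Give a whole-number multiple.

approximately 4 times

At 1% one doubling takes ≈ 72.00 years; 144 years is 2 of them, so ×4.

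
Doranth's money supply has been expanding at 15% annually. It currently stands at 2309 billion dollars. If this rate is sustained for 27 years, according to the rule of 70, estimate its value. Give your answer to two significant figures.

It doubles every 70/15 ≈ 4.67 years, so 27 years is 5.78 doublings.
2^5.78 ≈ 54.95; 2309 × 54.95 ≈ 130000 billion dollars.

130000 billion dollars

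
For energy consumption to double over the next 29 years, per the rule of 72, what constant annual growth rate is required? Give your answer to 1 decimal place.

roughly 2.5% a year

72 / 29 ≈ 2.48, so about 2.5% a year.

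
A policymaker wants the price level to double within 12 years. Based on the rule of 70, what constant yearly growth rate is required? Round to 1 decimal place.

70 / 12 ≈ 5.83, so about 5.8% per year.

5.8%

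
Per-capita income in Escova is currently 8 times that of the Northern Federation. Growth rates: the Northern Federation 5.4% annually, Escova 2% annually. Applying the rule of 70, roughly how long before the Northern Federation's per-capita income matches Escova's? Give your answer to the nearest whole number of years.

≈ 62 years

the Northern Federation gains on Escova at 5.4% − 2% = 3.4 points a year.
At that relative rate the gap halves every 70/3.4 ≈ 20.59 years.
An 8 times gap closes after 3 halvings: 3 × 20.59 ≈ 62 years.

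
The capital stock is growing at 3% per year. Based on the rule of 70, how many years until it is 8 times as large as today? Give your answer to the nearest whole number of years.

≈ 70 years

Doubling time ≈ 70/3 = 23.33 years.
8× is 3 doublings, so 3 × 23.33 ≈ 70 years.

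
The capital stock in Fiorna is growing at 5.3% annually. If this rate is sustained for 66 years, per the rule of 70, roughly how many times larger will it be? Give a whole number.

around 32 times

At 5.3% one doubling takes ≈ 13.21 years; 66 years is 5 of them, so ×32.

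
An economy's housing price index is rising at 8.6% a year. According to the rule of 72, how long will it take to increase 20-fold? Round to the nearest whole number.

Doubling time ≈ 72/8.6 = 8.37 years.
Reaching 20× takes log₂(20) ≈ 4.32 doublings.
4.32 × 8.37 ≈ 36 years.

36 years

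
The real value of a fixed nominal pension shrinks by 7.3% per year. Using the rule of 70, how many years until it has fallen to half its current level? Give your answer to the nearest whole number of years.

roughly 10 years

The rule works in reverse for decay: 70/7.3 ≈ 9.59 years to halve.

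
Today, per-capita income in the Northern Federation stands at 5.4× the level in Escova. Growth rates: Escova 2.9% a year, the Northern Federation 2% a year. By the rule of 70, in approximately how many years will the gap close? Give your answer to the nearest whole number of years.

The growth-rate gap is 2.9% − 2% = 0.9 percentage points.
So the ratio between them halves every 70/0.9 ≈ 77.78 years.
A 5.4× gap takes log₂(5.4) ≈ 2.43 halvings to close: 2.43 × 77.78 ≈ 189 years.

about 189 years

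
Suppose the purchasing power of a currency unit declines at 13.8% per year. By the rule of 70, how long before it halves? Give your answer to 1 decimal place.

about 5.1 years

The rule works in reverse for decay: 70/13.8 ≈ 5.07 years to halve.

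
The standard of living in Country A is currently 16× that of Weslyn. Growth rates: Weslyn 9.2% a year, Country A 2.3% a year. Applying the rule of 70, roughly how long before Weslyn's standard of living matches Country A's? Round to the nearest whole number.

41 years

The growth-rate gap is 9.2% − 2.3% = 6.9 percentage points.
So the ratio between them halves every 70/6.9 ≈ 10.14 years.
A 16× gap closes after 4 halvings: 4 × 10.14 ≈ 41 years.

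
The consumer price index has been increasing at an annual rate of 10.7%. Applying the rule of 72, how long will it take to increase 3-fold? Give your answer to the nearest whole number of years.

around 11 years

Doubling time ≈ 72/10.7 = 6.73 years.
3× is log₂ 3 ≈ 1.58 doublings, so ≈ 1.58 × 6.73 = 11 years.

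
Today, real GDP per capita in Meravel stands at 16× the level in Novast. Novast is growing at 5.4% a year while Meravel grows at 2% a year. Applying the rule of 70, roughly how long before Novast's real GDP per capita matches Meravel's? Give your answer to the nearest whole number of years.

roughly 82 years

The growth-rate gap is 5.4% − 2% = 3.4 percentage points.
So the ratio between them halves every 70/3.4 ≈ 20.59 years.
A 16× gap closes after 4 halvings: 4 × 20.59 ≈ 82 years.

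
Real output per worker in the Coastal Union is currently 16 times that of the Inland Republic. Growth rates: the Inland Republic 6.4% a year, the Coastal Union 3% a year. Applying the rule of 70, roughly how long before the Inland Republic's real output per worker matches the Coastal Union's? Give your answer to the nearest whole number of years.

82 years

the Inland Republic gains on the Coastal Union at 6.4% − 3% = 3.4 points a year.
At that relative rate the gap halves every 70/3.4 ≈ 20.59 years.
A 16 times gap closes after 4 halvings: 4 × 20.59 ≈ 82 years.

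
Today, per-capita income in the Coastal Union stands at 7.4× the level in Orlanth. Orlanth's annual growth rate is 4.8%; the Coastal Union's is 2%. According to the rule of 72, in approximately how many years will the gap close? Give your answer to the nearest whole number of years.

What matters is the difference: 2.8 pp.
Rule of 72 on the gap: the ratio halves every 72/2.8 ≈ 25.71 years.
A 7.4× gap takes log₂(7.4) ≈ 2.89 halvings to close: 2.89 × 25.71 ≈ 74 years.

around 74 years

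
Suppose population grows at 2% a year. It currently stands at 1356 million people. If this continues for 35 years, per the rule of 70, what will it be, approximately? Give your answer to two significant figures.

Doubling time ≈ 70/2 = 35.00 years.
35 years is 35/35.00 ≈ 1.00 doublings, a factor of 2^1.00 ≈ 2.00.
1356 × 2.00 ≈ 2700 million people.

2700 million people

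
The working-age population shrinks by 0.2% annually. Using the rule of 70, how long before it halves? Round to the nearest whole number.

approximately 350 years

Halving time ≈ 70 / 0.2 = 350.00 → 350 years.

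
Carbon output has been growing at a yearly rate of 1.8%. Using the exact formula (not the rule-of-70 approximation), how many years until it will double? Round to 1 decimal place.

t = ln(2) / ln(1 + 0.018) = 0.6931 / 0.017840 ≈ 38.85.

38.9 years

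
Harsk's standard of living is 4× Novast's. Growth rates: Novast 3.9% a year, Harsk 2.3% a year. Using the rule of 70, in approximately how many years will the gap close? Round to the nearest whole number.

about 88 years

The growth-rate gap is 3.9% − 2.3% = 1.6 percentage points.
So the ratio between them halves every 70/1.6 ≈ 43.75 years.
A 4× gap closes after 2 halvings: 2 × 43.75 ≈ 88 years.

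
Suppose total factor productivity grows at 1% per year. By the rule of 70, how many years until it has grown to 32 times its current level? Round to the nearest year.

Doubling time ≈ 70/1 = 70.00 years.
32× is 5 doublings, so 5 × 70.00 ≈ 350 years.

≈ 350 years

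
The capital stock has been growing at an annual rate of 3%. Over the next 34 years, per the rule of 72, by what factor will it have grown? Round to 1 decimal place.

Doubles every ≈ 24.00 years (72/3).
34 years is 1.42 doublings; 2^1.42 ≈ 2.7×.

2.7 times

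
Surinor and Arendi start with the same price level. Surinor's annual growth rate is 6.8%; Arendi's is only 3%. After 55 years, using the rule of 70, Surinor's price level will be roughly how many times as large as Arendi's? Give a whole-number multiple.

≈ 8 times

Rate gap = 6.8% − 3% = 3.8 points.
The ratio doubles every 70/3.8 ≈ 18.42 years.
55/18.42 ≈ 2.99 doublings → ratio ≈ 2^2.99 ≈ 8.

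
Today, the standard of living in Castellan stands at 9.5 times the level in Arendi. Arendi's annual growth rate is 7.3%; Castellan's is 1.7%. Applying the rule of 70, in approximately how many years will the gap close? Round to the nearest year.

Arendi gains on Castellan at 7.3% − 1.7% = 5.6 points a year.
At that relative rate the gap halves every 70/5.6 ≈ 12.50 years.
A 9.5 times gap takes log₂(9.5) ≈ 3.25 halvings to close: 3.25 × 12.50 ≈ 41 years.

around 41 years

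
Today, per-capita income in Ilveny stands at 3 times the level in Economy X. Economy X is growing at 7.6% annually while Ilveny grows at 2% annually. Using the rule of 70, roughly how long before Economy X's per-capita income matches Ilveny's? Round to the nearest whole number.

about 20 years

Economy X gains on Ilveny at 7.6% − 2% = 5.6 points a year.
At that relative rate the gap halves every 70/5.6 ≈ 12.50 years.
A 3 times gap takes log₂(3) ≈ 1.58 halvings to close: 1.58 × 12.50 ≈ 20 years.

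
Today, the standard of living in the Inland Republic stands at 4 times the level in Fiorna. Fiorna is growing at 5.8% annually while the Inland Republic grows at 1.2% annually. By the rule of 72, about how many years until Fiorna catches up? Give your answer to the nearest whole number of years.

31 years

The growth-rate gap is 5.8% − 1.2% = 4.6 percentage points.
So the ratio between them halves every 72/4.6 ≈ 15.65 years.
A 4 times gap closes after 2 halvings: 2 × 15.65 ≈ 31 years.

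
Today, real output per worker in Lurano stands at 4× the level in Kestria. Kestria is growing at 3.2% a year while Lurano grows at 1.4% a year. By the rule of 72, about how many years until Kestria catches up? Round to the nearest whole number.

Kestria gains on Lurano at 3.2% − 1.4% = 1.8 points a year.
At that relative rate the gap halves every 72/1.8 ≈ 40.00 years.
A 4× gap closes after 2 halvings: 2 × 40.00 ≈ 80 years.

about 80 years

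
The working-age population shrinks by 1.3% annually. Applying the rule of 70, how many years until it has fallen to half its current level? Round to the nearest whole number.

The rule works in reverse for decay: 70/1.3 ≈ 53.85 years to halve.

≈ 54 years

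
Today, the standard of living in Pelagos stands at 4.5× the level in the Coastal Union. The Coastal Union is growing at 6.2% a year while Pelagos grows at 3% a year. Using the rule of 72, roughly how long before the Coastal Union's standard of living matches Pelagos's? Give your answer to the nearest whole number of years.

What matters is the difference: 3.2 pp.
Rule of 72 on the gap: the ratio halves every 72/3.2 ≈ 22.50 years.
A 4.5× gap takes log₂(4.5) ≈ 2.17 halvings to close: 2.17 × 22.50 ≈ 49 years.

49 years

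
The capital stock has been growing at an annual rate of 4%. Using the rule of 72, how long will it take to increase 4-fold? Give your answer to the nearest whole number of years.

about 36 years

Doubling time ≈ 72/4 = 18.00 years.
4 = 2^2, so 2 doublings → 36 years.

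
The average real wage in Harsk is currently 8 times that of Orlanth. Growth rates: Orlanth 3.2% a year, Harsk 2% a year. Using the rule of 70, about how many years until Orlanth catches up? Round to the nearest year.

Orlanth gains on Harsk at 3.2% − 2% = 1.2 points a year.
At that relative rate the gap halves every 70/1.2 ≈ 58.33 years.
An 8 times gap closes after 3 halvings: 3 × 58.33 ≈ 175 years.

about 175 years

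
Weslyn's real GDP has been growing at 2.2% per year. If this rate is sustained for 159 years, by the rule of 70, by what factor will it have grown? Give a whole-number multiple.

≈ 32 times

Doubling time ≈ 70/2.2 = 31.82 years.
159/31.82 ≈ 5 doublings, so about 2^5 = 32×.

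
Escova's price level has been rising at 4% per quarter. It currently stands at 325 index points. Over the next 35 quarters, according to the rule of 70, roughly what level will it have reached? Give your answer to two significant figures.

It doubles every 70/4 ≈ 17.50 quarters, so 35 quarters is 2.00 doublings.
2^2.00 ≈ 4.00; 325 × 4.00 ≈ 1300 index points.

roughly 1300 index points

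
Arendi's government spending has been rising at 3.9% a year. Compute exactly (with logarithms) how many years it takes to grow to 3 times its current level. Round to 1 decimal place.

t = ln(3) / ln(1 + 0.039) = 1.0986 / 0.038259 ≈ 28.71.

28.7 years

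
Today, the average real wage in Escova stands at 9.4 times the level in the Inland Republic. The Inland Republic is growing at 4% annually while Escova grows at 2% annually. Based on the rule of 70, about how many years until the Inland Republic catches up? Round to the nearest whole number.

What matters is the difference: 2 pp.
Rule of 70 on the gap: the ratio halves every 70/2 ≈ 35.00 years.
A 9.4 times gap takes log₂(9.4) ≈ 3.23 halvings to close: 3.23 × 35.00 ≈ 113 years.

roughly 113 years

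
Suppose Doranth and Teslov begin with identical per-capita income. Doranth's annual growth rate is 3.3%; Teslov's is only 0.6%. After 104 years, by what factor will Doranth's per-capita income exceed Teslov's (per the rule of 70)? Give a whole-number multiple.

about 16 times

Only the 2.7-point difference matters.
70/2.7 ≈ 25.93 years per doubling of the ratio; 104 years gives 4.01 doublings, so ≈ 16×.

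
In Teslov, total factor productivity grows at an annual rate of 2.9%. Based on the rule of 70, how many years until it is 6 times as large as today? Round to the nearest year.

One doubling takes 70/2.9 = 24.14 years.
Reaching 6× takes log₂(6) ≈ 2.58 doublings.
2.58 × 24.14 ≈ 62 years.

around 62 years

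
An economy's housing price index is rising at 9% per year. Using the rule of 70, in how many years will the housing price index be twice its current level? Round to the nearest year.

about 8 years

At 9%, doubling takes about 70/9 = 7.78 years.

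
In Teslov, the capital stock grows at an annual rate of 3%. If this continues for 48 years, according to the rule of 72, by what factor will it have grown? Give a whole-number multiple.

roughly 4 times

72/3 ≈ 24.00 years per doubling.
48 years fits 2 doublings: 2^2 = 4.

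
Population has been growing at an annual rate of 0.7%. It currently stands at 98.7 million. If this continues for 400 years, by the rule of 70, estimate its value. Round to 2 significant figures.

Doubling time ≈ 70/0.7 = 100.00 years.
400 years is 400/100.00 ≈ 4.00 doublings, a factor of 2^4.00 ≈ 16.00.
98.7 × 16.00 ≈ 1600 million.

about 1600 million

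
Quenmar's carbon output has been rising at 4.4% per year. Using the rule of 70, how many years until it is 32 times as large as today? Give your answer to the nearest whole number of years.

At 4.4% it doubles every 70/4.4 ≈ 15.91 years.
Getting to 32× needs 5 doublings: 5 × 15.91 ≈ 80 years.

approximately 80 years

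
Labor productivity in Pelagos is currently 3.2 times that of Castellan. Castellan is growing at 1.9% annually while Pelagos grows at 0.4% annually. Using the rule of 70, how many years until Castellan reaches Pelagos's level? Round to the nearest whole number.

about 78 years

What matters is the difference: 1.5 pp.
Rule of 70 on the gap: the ratio halves every 70/1.5 ≈ 46.67 years.
A 3.2 times gap takes log₂(3.2) ≈ 1.68 halvings to close: 1.68 × 46.67 ≈ 78 years.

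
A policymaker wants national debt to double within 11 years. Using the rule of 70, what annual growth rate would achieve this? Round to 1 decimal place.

70 / 11 ≈ 6.36, so about 6.4% a year.

roughly 6.4%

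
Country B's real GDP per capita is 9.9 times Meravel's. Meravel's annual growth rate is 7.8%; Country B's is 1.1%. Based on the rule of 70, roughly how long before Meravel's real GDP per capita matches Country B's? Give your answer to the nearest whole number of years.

≈ 35 years

The growth-rate gap is 7.8% − 1.1% = 6.7 percentage points.
So the ratio between them halves every 70/6.7 ≈ 10.45 years.
A 9.9 times gap takes log₂(9.9) ≈ 3.31 halvings to close: 3.31 × 10.45 ≈ 35 years.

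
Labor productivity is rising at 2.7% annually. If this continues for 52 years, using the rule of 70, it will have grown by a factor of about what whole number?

At 2.7% one doubling takes ≈ 25.93 years; 52 years is 2 of them, so ×4.

roughly 4 times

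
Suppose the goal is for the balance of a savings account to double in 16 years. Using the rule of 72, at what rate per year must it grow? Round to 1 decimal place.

roughly 4.5%

72 / 16 ≈ 4.50, so about 4.5% per year.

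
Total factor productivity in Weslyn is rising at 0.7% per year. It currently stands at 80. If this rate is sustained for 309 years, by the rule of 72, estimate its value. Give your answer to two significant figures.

about 640

It doubles every 72/0.7 ≈ 102.86 years, so 309 years is 3.00 doublings.
2^3.00 ≈ 8.00; 80 × 8.00 ≈ 640.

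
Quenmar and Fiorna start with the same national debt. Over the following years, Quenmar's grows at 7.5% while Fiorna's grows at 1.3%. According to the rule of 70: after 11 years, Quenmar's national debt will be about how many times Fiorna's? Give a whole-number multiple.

Only the 6.2-point difference matters.
70/6.2 ≈ 11.29 years per doubling of the ratio; 11 years gives 0.97 doublings, so ≈ 2×.

around 2 times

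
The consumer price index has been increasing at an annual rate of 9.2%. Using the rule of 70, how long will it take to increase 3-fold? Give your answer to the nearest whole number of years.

roughly 12 years

Doubling time ≈ 70/9.2 = 7.61 years.
3× is log₂ 3 ≈ 1.58 doublings, so ≈ 1.58 × 7.61 = 12 years.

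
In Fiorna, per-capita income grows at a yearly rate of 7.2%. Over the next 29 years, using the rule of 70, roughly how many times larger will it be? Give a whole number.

roughly 8 times

70/7.2 ≈ 9.72 years per doubling.
29 years fits 3 doublings: 2^3 = 8.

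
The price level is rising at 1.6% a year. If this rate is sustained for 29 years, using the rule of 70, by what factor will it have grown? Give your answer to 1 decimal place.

Doubling time ≈ 70/1.6 = 43.75 years.
29 years / 43.75 ≈ 0.66 doublings → factor 2^0.66 ≈ 1.6.

1.6 times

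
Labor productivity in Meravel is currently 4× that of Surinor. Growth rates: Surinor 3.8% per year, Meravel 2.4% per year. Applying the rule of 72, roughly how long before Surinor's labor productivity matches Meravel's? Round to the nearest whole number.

≈ 103 years

The growth-rate gap is 3.8% − 2.4% = 1.4 percentage points.
So the ratio between them halves every 72/1.4 ≈ 51.43 years.
A 4× gap closes after 2 halvings: 2 × 51.43 ≈ 103 years.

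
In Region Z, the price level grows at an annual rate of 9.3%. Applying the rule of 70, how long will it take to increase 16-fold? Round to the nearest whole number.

Doubling time ≈ 70/9.3 = 7.53 years.
16 = 2^4, so 4 doublings → 30 years.

roughly 30 years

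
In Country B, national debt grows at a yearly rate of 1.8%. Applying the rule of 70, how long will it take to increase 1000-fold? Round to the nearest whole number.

around 388 years

At 1.8% it doubles every 70/1.8 ≈ 38.89 years.
Reaching 1000× takes log₂(1000) ≈ 9.97 doublings.
9.97 × 38.89 ≈ 388 years.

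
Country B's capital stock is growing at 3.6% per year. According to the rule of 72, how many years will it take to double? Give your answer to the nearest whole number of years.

Doubling time ≈ 72 / 3.6 = 20.00 years.

around 20 years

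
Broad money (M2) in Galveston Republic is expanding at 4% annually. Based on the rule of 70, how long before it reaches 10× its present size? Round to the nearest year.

Doubling time ≈ 70/4 = 17.50 years.
Reaching 10× takes log₂(10) ≈ 3.32 doublings.
3.32 × 17.50 ≈ 58 years.

approximately 58 years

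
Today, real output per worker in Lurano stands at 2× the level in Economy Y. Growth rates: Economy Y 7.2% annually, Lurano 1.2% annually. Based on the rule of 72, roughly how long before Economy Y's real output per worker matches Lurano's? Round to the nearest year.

What matters is the difference: 6 pp.
Rule of 72 on the gap: the ratio halves every 72/6 ≈ 12.00 years.
A 2× gap closes after 1 halving: 1 × 12.00 ≈ 12 years.

about 12 years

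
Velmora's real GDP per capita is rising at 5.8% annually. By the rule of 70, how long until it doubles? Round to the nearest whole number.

70/5.8 ≈ 12.07, so it doubles roughly every 12 years.

12 years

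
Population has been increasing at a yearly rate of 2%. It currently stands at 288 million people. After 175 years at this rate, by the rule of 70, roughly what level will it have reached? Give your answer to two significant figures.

It doubles every 70/2 ≈ 35.00 years, so 175 years is 5.00 doublings.
2^5.00 ≈ 32.00; 288 × 32.00 ≈ 9200 million people.

≈ 9200 million people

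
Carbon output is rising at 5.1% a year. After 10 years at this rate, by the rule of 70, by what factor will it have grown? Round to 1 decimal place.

Doubles every ≈ 13.73 years (70/5.1).
10 years is 0.73 doublings; 2^0.73 ≈ 1.7×.

roughly 1.7 times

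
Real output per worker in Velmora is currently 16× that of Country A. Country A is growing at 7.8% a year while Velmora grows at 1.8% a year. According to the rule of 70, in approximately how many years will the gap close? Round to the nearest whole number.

What matters is the difference: 6 pp.
Rule of 70 on the gap: the ratio halves every 70/6 ≈ 11.67 years.
A 16× gap closes after 4 halvings: 4 × 11.67 ≈ 47 years.

around 47 years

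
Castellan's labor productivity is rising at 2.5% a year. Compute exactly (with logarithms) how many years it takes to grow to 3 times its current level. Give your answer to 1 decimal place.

t = ln(3) / ln(1 + 0.025) = 1.0986 / 0.024693 ≈ 44.49.

44.5 years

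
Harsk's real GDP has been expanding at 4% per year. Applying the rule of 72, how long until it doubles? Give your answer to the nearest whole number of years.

72/4 ≈ 18.00, so it doubles roughly every 18 years.

18 years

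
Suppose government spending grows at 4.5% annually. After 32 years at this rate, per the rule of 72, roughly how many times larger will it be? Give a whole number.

roughly 4 times

Doubling time ≈ 72/4.5 = 16.00 years.
32/16.00 ≈ 2 doublings, so about 2^2 = 4×.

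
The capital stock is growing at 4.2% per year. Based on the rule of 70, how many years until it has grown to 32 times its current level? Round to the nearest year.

Doubling time ≈ 70/4.2 = 16.67 years.
32 = 2^5, so 5 doublings → 83 years.

around 83 years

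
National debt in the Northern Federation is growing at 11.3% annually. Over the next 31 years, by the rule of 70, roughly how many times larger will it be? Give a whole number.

32 times

70/11.3 ≈ 6.19 years per doubling.
31 years fits 5 doublings: 2^5 = 32.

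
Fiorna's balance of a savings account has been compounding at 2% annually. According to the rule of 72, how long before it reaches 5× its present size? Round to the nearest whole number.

Doubling time ≈ 72/2 = 36.00 years.
5× is log₂ 5 ≈ 2.32 doublings, so ≈ 2.32 × 36.00 = 84 years.

roughly 84 years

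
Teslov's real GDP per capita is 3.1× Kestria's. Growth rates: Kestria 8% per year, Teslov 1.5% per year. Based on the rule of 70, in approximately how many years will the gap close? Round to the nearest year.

The growth-rate gap is 8% − 1.5% = 6.5 percentage points.
So the ratio between them halves every 70/6.5 ≈ 10.77 years.
A 3.1× gap takes log₂(3.1) ≈ 1.63 halvings to close: 1.63 × 10.77 ≈ 18 years.

about 18 years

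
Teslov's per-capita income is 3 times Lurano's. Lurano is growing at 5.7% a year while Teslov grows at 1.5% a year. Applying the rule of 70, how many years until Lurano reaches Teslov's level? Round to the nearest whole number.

about 26 years

What matters is the difference: 4.2 pp.
Rule of 70 on the gap: the ratio halves every 70/4.2 ≈ 16.67 years.
A 3 times gap takes log₂(3) ≈ 1.58 halvings to close: 1.58 × 16.67 ≈ 26 years.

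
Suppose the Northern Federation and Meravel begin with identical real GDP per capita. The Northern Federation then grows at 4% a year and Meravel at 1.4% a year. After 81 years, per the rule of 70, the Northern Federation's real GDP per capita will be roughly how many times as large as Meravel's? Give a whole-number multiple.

Rate gap = 4% − 1.4% = 2.6 points.
The ratio doubles every 70/2.6 ≈ 26.92 years.
81/26.92 ≈ 3.01 doublings → ratio ≈ 2^3.01 ≈ 8.

about 8 times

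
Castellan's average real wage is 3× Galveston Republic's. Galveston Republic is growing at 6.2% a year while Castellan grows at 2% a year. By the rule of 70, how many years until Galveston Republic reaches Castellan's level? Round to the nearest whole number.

The growth-rate gap is 6.2% − 2% = 4.2 percentage points.
So the ratio between them halves every 70/4.2 ≈ 16.67 years.
A 3× gap takes log₂(3) ≈ 1.58 halvings to close: 1.58 × 16.67 ≈ 26 years.

about 26 years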